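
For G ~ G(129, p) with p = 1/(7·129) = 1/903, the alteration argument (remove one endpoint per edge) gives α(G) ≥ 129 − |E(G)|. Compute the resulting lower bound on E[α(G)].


E[|E(G)|] = C(129, 2)·p = 8256 · (1/903) = 64/7.
E[α(G)] ≥ n − E[|E(G)|] = 129 − 64/7 = 839/7.
Numerically: ≈ 119.857.
(This is only a lower bound; the true E[α(G)] may be larger.)

E[α(G)] ≥ 839/7 ≈ 119.857.


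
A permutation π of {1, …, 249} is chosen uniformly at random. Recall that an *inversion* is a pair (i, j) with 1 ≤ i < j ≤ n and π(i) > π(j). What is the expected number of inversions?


Write X = Σ X_I over the C(249, 2) = 30876 pairs i < j, with X_I the indicator of one inversion.
There are 30876 indicators.
For each fixed pair i < j, the values π(i) and π(j) are two distinct elements of {1, …, 249} in uniformly random order; by symmetry P[π(i) > π(j)] = 1/2.
By linearity: E[X] = 30876 · (1/2) = C(249, 2) · (1/2) = 30876/2 = 15438 ≈ 15438.0000.

E[X] = 15438 = 15438.0000.


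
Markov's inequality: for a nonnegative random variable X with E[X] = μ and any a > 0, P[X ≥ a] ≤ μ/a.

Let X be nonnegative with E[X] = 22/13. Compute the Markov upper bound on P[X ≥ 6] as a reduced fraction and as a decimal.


μ = E[X] = 22/13, a = 6.
Markov: P[X ≥ 6] ≤ μ/a = (22/13)/6 = 11/39.
Numerically: ≈ 0.2821.
(Since a = 6 > μ = 1.6923, the bound 11/39 is < 1 and informative.)

P[X ≥ 6] ≤ 11/39 ≈ 0.2821.


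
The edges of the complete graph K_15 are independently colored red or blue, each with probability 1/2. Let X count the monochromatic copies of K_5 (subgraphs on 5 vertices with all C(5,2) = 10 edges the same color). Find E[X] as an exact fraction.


Let X = Σ_S X_S over the C(15, 5) = 3003 subsets S of size 5, where X_S = 1 if the K_5 on S is monochromatic.
For a fixed S, the K_5 on S has C(5, 2) = 10 edges. P[all 10 edges red] = (1/2)^10, and likewise for blue, so P[monochromatic] = 2·(1/2)^10 = 2^{1 − 10} = 1/512.
Summing: E[X] = C(15, 5) · 2^{1 − 10} = 3003 · 1/512 = 3003/512.
Numerically: E[X] ≈ 5.86523.

E[X] = C(15,5)·2^(1−C(5,2)) = 3003/512 ≈ 5.86523.


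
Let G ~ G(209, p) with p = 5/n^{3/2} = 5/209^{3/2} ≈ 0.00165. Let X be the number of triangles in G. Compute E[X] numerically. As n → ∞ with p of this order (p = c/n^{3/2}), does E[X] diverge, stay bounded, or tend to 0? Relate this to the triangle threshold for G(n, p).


Number of potential triangles: C(209, 3) = 1499784.
Each occurs with probability p³ ≈ (0.00165)³ ≈ 4.53160e-09.
By linearity: E[X] = C(209, 3)·p³ ≈ 1499784 · 4.53160e-09 ≈ 0.007.
Since α = 3/2 > 1, p = c/n^{3/2} = o(1/n) is below the triangle threshold p ~ 1/n. Asymptotically E[X] ~ (c³/6)·n^{3(1−α)} = (5³/6)·n^{-1.5} → 0, so by Markov's inequality G has no triangles w.h.p.

E[X] ≈ 0.007; in regime p = Θ(1/n^{3/2}) E[X] tends to 0 (below the triangle threshold p ~ 1/n).


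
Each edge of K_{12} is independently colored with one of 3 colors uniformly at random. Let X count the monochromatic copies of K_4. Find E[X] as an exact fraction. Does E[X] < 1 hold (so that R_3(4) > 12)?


E[X] = C(12, 4) · 3^{1 − 6} = 495 · 3^{−5} = 495/243.
As a reduced fraction: E[X] = 55/27 ≈ 2.037.
Is E[X] < 1? NO.
Since E[X] ≥ 1, the first-moment bound is inconclusive at n = 12; it does NOT by itself certify R_3(4) > 12.

E[X] = 55/27 ≈ 2.037; E[X] ≥ 1; first-moment method inconclusive here.


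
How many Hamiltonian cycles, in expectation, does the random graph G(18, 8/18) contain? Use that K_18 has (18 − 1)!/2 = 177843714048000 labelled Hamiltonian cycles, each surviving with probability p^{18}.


K_18 has (18 − 1)!/2 = 177843714048000 labelled Hamiltonian cycles.
For each such Hamiltonian cycle H, let X_H = 1 if all 18 edges of H are present in G. Then P[X_H = 1] = p^{18} = (4/9)^{18} = 68719476736/150094635296999121.
Summing the indicators: E[X] = Σ_H E[X_H] = 177843714048000 · p^{18} = 177843714048000 · 68719476736/150094635296999121 = 16764508875398316032000/205891132094649.
Numerically: E[X] ≈ 8.1424e+07.

E[X] = 177843714048000 · (4/9)^{18} = 16764508875398316032000/205891132094649 ≈ 8.1424e+07.


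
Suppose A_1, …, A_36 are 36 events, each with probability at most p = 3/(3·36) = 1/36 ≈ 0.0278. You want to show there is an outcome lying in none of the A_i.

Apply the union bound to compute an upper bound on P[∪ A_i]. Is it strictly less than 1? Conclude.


Union bound: P[∪_{i=1}^{36} A_i] ≤ Σ_i P[A_i] ≤ 36·p = 36·(1/36) = 1.
Numerically: 1 ≈ 1.0000.
Is 1 < 1? NO.
Since the bound 1 is ≥ 1, the union bound is uninformative here; it does NOT by itself certify existence.

36·p = 1 ≈ 1.0000; existence NOT certified by the union bound.


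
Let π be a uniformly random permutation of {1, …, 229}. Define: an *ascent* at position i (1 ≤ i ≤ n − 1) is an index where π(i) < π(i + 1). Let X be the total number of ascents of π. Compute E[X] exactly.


Write X = Σ X_I over i = 1, …, 228, with X_I the indicator of one ascent.
There are 228 indicators.
For each fixed i, the pair (π(i), π(i+1)) is a uniformly random ordered pair of distinct values from {1, …, 229}; by symmetry P[π(i) < π(i+1)] = 1/2.
By linearity: E[X] = 228 · (1/2) = (229 − 1) · (1/2) = 114 ≈ 114.000.

E[X] = 114 = 114.000.


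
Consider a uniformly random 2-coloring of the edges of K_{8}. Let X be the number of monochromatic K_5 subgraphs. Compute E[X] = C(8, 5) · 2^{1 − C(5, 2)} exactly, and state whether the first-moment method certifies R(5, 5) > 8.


E[X] = C(8, 5) · 2^{1 − 10} = 56 · 2^{−9} = 56/512.
As a reduced fraction: E[X] = 7/64 ≈ 0.10938.
Is E[X] < 1? YES.
Since E[X] < 1, there exists a 2-coloring of K_{8} with no monochromatic K_5; hence R(5, 5) > 8.

E[X] = 7/64 ≈ 0.10938; E[X] < 1, so R(5, 5) > 8.


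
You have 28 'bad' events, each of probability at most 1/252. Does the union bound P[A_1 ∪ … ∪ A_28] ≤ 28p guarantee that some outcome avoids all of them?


Union bound: P[∪_{i=1}^{28} A_i] ≤ Σ_i P[A_i] ≤ 28·p = 28·(1/252) = 1/9.
Numerically: 1/9 ≈ 0.11111.
Is 1/9 < 1? YES.
Since P[∪ A_i] ≤ 1/9 < 1, the complement has P[∩ A_i^c] ≥ 1 − 1/9 = 8/9 > 0, so some outcome avoids every A_i.

28·p = 1/9 ≈ 0.11111; existence CERTIFIED by the union bound.


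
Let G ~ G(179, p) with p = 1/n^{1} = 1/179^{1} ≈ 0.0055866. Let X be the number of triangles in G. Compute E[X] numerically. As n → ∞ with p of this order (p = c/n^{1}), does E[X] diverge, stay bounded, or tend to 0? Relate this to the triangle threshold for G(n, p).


Number of potential triangles: C(179, 3) = 939929.
Each occurs with probability p³ ≈ (0.0055866)³ ≈ 1.7435761e-07.
By linearity: E[X] = C(179, 3)·p³ ≈ 939929 · 1.7435761e-07 ≈ 0.16388.
Here α = 1, so p = 1/n is exactly at the triangle threshold p ~ 1/n. Asymptotically E[X] → c³/6 = 1³/6 = 1/6 ≈ 0.16667, a bounded constant. In this regime the triangle count is asymptotically Poisson(c³/6).

E[X] ≈ 0.16388; in regime p = Θ(1/n^{1}) E[X] stays bounded (at the triangle threshold p ~ 1/n).


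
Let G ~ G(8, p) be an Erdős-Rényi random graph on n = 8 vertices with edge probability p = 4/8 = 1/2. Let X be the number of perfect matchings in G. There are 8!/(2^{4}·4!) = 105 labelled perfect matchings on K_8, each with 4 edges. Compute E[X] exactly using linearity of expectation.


K_8 has 8!/(2^{4}·4!) = 105 labelled perfect matchings.
For each such perfect matching H, let X_H = 1 if all 4 edges of H are present in G. Then P[X_H = 1] = p^{4} = (1/2)^{4} = 1/16.
By linearity of expectation: E[X] = Σ_H E[X_H] = 105 · p^{4} = 105 · 1/16 = 105/16.
Numerically: E[X] ≈ 6.562.

E[X] = 105 · (1/2)^{4} = 105/16 ≈ 6.562.


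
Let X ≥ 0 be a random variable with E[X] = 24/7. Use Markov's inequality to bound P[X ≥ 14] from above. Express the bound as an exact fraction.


μ = E[X] = 24/7, a = 14.
Markov: P[X ≥ 14] ≤ μ/a = (24/7)/14 = 12/49.
Numerically: ≈ 0.245.
(Since a = 14 > μ = 3.429, the bound 12/49 is < 1 and informative.)

P[X ≥ 14] ≤ 12/49 ≈ 0.245.


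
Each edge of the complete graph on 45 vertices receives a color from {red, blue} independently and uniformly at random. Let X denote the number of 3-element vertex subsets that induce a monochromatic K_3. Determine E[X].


Let X = Σ_S X_S over the C(45, 3) = 14190 subsets S of size 3, where X_S = 1 if the K_3 on S is monochromatic.
For a fixed S, the K_3 on S has C(3, 2) = 3 edges. P[all 3 edges red] = (1/2)^3, and likewise for blue, so P[monochromatic] = 2·(1/2)^3 = 2^{1 − 3} = 1/4.
Summing: E[X] = C(45, 3) · 2^{1 − 3} = 14190 · 1/4 = 7095/2.
Numerically: E[X] ≈ 3547.50000.

E[X] = C(45,3)·2^(1−C(3,2)) = 7095/2 ≈ 3547.50000.


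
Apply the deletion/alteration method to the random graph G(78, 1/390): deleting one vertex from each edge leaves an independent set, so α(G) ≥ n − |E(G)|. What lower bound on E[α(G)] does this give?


E[|E(G)|] = C(78, 2)·p = 3003 · (1/390) = 77/10.
E[α(G)] ≥ n − E[|E(G)|] = 78 − 77/10 = 703/10.
Numerically: ≈ 70.300000.
(This is only a lower bound; the true E[α(G)] may be larger.)

E[α(G)] ≥ 703/10 ≈ 70.300000.


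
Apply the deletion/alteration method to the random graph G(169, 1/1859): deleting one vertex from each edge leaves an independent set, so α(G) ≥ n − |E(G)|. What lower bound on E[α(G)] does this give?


E[|E(G)|] = C(169, 2)·p = 14196 · (1/1859) = 84/11.
E[α(G)] ≥ n − E[|E(G)|] = 169 − 84/11 = 1775/11.
Numerically: ≈ 161.364.
(This is only a lower bound; the true E[α(G)] may be larger.)

E[α(G)] ≥ 1775/11 ≈ 161.364.


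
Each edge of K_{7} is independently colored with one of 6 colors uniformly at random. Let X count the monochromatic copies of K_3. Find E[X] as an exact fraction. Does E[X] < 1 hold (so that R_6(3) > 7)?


E[X] = C(7, 3) · 6^{1 − 3} = 35 · 6^{−2} = 35/36.
As a reduced fraction: E[X] = 35/36 ≈ 0.9722.
Is E[X] < 1? YES.
Since E[X] < 1, there exists a 6-coloring of K_{7} with no monochromatic K_3; hence R_6(3) > 7.

E[X] = 35/36 ≈ 0.9722; E[X] < 1, so R_6(3) > 7.


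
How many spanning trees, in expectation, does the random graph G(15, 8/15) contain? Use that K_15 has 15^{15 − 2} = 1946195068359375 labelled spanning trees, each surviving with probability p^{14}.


K_15 has 15^{15 − 2} = 1946195068359375 labelled spanning trees.
For each such spanning tree H, let X_H = 1 if all 14 edges of H are present in G. Then P[X_H = 1] = p^{14} = (8/15)^{14} = 4398046511104/29192926025390625.
By linearity: E[X] = Σ_H E[X_H] = 1946195068359375 · p^{14} = 1946195068359375 · 4398046511104/29192926025390625 = 4398046511104/15.
Numerically: E[X] ≈ 2.932e+11.

E[X] = 1946195068359375 · (8/15)^{14} = 4398046511104/15 ≈ 2.932e+11.


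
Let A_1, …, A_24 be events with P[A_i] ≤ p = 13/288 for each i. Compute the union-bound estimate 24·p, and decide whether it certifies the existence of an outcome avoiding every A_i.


Union bound: P[∪_{i=1}^{24} A_i] ≤ Σ_i P[A_i] ≤ 24·p = 24·(13/288) = 13/12.
Numerically: 13/12 ≈ 1.083333.
Is 13/12 < 1? NO.
Since the bound 13/12 is ≥ 1, the union bound is uninformative here; it does NOT by itself certify existence.

24·p = 13/12 ≈ 1.083333; existence NOT certified by the union bound.


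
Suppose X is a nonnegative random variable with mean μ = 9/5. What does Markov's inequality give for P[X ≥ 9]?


μ = E[X] = 9/5, a = 9.
Markov: P[X ≥ 9] ≤ μ/a = (9/5)/9 = 1/5.
Numerically: ≈ 0.20000.
(Since a = 9 > μ = 1.80000, the bound 1/5 is < 1 and informative.)

P[X ≥ 9] ≤ 1/5 ≈ 0.20000.


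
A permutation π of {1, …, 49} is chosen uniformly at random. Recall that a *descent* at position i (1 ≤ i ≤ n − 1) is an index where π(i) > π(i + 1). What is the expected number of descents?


Write X = Σ X_I over i = 1, …, 48, with X_I the indicator of one descent.
There are 48 indicators.
For each fixed i, the pair (π(i), π(i+1)) is a uniformly random ordered pair of distinct values from {1, …, 49}; by symmetry P[π(i) > π(i+1)] = 1/2.
By linearity: E[X] = 48 · (1/2) = (49 − 1) · (1/2) = 24 ≈ 24.000000.

E[X] = 24 = 24.000000.


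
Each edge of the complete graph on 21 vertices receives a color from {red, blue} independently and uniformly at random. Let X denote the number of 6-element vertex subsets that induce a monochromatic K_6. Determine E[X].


Let X = Σ_S X_S over the C(21, 6) = 54264 subsets S of size 6, where X_S = 1 if the K_6 on S is monochromatic.
For a fixed S, the K_6 on S has C(6, 2) = 15 edges. P[all 15 edges red] = (1/2)^15, and likewise for blue, so P[monochromatic] = 2·(1/2)^15 = 2^{1 − 15} = 1/16384.
Summing: E[X] = C(21, 6) · 2^{1 − 15} = 54264 · 1/16384 = 6783/2048.
Numerically: E[X] ≈ 3.3120.

E[X] = C(21,6)·2^(1−C(6,2)) = 6783/2048 ≈ 3.3120.


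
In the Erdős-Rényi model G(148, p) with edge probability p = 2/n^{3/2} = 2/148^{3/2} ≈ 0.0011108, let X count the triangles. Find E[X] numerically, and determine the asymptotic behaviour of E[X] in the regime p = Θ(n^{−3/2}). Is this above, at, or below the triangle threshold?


Number of potential triangles: C(148, 3) = 529396.
Each occurs with probability p³ ≈ (0.0011108)³ ≈ 1.37060486e-09.
By linearity: E[X] = C(148, 3)·p³ ≈ 529396 · 1.37060486e-09 ≈ 0.000726.
Since α = 3/2 > 1, p = c/n^{3/2} = o(1/n) is below the triangle threshold p ~ 1/n. Asymptotically E[X] ~ (c³/6)·n^{3(1−α)} = (2³/6)·n^{-1.5} → 0, so by Markov's inequality G has no triangles w.h.p.

E[X] ≈ 0.000726; in regime p = Θ(1/n^{3/2}) E[X] tends to 0 (below the triangle threshold p ~ 1/n).


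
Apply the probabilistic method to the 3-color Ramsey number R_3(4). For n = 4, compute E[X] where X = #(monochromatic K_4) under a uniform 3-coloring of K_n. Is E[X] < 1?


E[X] = C(4, 4) · 3^{1 − 6} = 1 · 3^{−5} = 1/243.
As a reduced fraction: E[X] = 1/243 ≈ 0.004.
Is E[X] < 1? YES.
Since E[X] < 1, there exists a 3-coloring of K_{4} with no monochromatic K_4; hence R_3(4) > 4.

E[X] = 1/243 ≈ 0.004; E[X] < 1, so R_3(4) > 4.


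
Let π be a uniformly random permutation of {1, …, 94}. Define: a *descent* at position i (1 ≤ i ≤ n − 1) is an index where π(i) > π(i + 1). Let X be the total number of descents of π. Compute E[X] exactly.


Write X = Σ X_I over i = 1, …, 93, with X_I the indicator of one descent.
There are 93 indicators.
For each fixed i, the pair (π(i), π(i+1)) is a uniformly random ordered pair of distinct values from {1, …, 94}; by symmetry P[π(i) > π(i+1)] = 1/2.
By linearity: E[X] = 93 · (1/2) = (94 − 1) · (1/2) = 93/2 ≈ 46.500.

E[X] = 93/2 = 46.500.


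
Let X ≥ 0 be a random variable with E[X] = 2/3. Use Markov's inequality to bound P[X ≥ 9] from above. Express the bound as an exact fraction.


μ = E[X] = 2/3, a = 9.
Markov: P[X ≥ 9] ≤ μ/a = (2/3)/9 = 2/27.
Numerically: ≈ 0.074.
(Since a = 9 > μ = 0.667, the bound 2/27 is < 1 and informative.)

P[X ≥ 9] ≤ 2/27 ≈ 0.074.


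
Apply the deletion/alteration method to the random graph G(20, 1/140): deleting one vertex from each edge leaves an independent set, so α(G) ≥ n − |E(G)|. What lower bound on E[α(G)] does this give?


E[|E(G)|] = C(20, 2)·p = 190 · (1/140) = 19/14.
E[α(G)] ≥ n − E[|E(G)|] = 20 − 19/14 = 261/14.
Numerically: ≈ 18.642857.
(This is only a lower bound; the true E[α(G)] may be larger.)

E[α(G)] ≥ 261/14 ≈ 18.642857.


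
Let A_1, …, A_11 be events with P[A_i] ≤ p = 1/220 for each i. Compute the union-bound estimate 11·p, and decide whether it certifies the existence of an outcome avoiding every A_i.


Union bound: P[∪_{i=1}^{11} A_i] ≤ Σ_i P[A_i] ≤ 11·p = 11·(1/220) = 1/20.
Numerically: 1/20 ≈ 0.050000.
Is 1/20 < 1? YES.
Since P[∪ A_i] ≤ 1/20 < 1, the complement has P[∩ A_i^c] ≥ 1 − 1/20 = 19/20 > 0, so some outcome avoids every A_i.

11·p = 1/20 ≈ 0.050000; existence CERTIFIED by the union bound.


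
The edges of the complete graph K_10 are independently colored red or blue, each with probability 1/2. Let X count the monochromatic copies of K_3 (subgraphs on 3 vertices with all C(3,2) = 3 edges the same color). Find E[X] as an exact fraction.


Let X = Σ_S X_S over the C(10, 3) = 120 subsets S of size 3, where X_S = 1 if the K_3 on S is monochromatic.
For a fixed S, the K_3 on S has C(3, 2) = 3 edges. P[all 3 edges red] = (1/2)^3, and likewise for blue, so P[monochromatic] = 2·(1/2)^3 = 2^{1 − 3} = 1/4.
By linearity: E[X] = C(10, 3) · 2^{1 − 3} = 120 · 1/4 = 30.
Numerically: E[X] ≈ 30.00000.

E[X] = C(10,3)·2^(1−C(3,2)) = 30 ≈ 30.00000.


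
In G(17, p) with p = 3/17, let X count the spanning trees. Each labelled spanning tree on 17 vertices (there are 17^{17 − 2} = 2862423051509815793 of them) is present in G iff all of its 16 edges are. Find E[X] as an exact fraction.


K_17 has 17^{17 − 2} = 2862423051509815793 labelled spanning trees.
For each such spanning tree H, let X_H = 1 if all 16 edges of H are present in G. Then P[X_H = 1] = p^{16} = (3/17)^{16} = 43046721/48661191875666868481.
By linearity: E[X] = Σ_H E[X_H] = 2862423051509815793 · p^{16} = 2862423051509815793 · 43046721/48661191875666868481 = 43046721/17.
Numerically: E[X] ≈ 2.53216e+06.

E[X] = 2862423051509815793 · (3/17)^{16} = 43046721/17 ≈ 2.53216e+06.


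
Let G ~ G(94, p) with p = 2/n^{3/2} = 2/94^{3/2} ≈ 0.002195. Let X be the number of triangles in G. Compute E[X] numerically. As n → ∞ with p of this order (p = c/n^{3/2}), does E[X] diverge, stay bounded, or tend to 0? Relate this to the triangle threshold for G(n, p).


Number of potential triangles: C(94, 3) = 134044.
Each occurs with probability p³ ≈ (0.002195)³ ≈ 1.056853e-08.
By linearity: E[X] = C(94, 3)·p³ ≈ 134044 · 1.056853e-08 ≈ 0.0014.
Since α = 3/2 > 1, p = c/n^{3/2} = o(1/n) is below the triangle threshold p ~ 1/n. Asymptotically E[X] ~ (c³/6)·n^{3(1−α)} = (2³/6)·n^{-1.5} → 0, so by Markov's inequality G has no triangles w.h.p.

E[X] ≈ 0.0014; in regime p = Θ(1/n^{3/2}) E[X] tends to 0 (below the triangle threshold p ~ 1/n).


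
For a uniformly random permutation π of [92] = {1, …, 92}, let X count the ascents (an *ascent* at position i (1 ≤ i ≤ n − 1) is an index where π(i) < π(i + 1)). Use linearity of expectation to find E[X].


Write X = Σ X_I over i = 1, …, 91, with X_I the indicator of one ascent.
There are 91 indicators.
For each fixed i, the pair (π(i), π(i+1)) is a uniformly random ordered pair of distinct values from {1, …, 92}; by symmetry P[π(i) < π(i+1)] = 1/2.
By linearity: E[X] = 91 · (1/2) = (92 − 1) · (1/2) = 91/2 ≈ 45.5000.

E[X] = 91/2 = 45.5000.


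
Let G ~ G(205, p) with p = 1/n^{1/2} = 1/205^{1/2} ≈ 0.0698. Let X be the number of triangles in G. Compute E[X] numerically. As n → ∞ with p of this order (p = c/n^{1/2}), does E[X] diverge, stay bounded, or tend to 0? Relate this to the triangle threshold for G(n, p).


Number of potential triangles: C(205, 3) = 1414910.
Each occurs with probability p³ ≈ (0.0698)³ ≈ 3.40698e-04.
By linearity: E[X] = C(205, 3)·p³ ≈ 1414910 · 3.40698e-04 ≈ 482.057.
Since α = 1/2 < 1, p = c/n^{1/2} ≫ 1/n is above the triangle threshold p ~ 1/n. Asymptotically E[X] ~ (c³/6)·n^{3(1−α)} = (1³/6)·n^{1.5} → ∞; triangles are abundant w.h.p.

E[X] ≈ 482.057; in regime p = Θ(1/n^{1/2}) E[X] diverges (above the triangle threshold p ~ 1/n).


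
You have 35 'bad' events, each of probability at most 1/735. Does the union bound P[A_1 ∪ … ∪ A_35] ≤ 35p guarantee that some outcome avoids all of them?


Union bound: P[∪_{i=1}^{35} A_i] ≤ Σ_i P[A_i] ≤ 35·p = 35·(1/735) = 1/21.
Numerically: 1/21 ≈ 0.0476.
Is 1/21 < 1? YES.
Since P[∪ A_i] ≤ 1/21 < 1, the complement has P[∩ A_i^c] ≥ 1 − 1/21 = 20/21 > 0, so some outcome avoids every A_i.

35·p = 1/21 ≈ 0.0476; existence CERTIFIED by the union bound.


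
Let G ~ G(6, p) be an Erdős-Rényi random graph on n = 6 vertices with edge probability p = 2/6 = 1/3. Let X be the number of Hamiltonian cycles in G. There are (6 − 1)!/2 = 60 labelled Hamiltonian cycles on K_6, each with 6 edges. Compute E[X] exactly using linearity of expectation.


K_6 has (6 − 1)!/2 = 60 labelled Hamiltonian cycles.
For each such Hamiltonian cycle H, let X_H = 1 if all 6 edges of H are present in G. Then P[X_H = 1] = p^{6} = (1/3)^{6} = 1/729.
Summing the indicators: E[X] = Σ_H E[X_H] = 60 · p^{6} = 60 · 1/729 = 20/243.
Numerically: E[X] ≈ 0.0823.

E[X] = 60 · (1/3)^{6} = 20/243 ≈ 0.0823.


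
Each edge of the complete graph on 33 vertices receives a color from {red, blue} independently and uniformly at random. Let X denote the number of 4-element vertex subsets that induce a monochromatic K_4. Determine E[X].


Let X = Σ_S X_S over the C(33, 4) = 40920 subsets S of size 4, where X_S = 1 if the K_4 on S is monochromatic.
For a fixed S, the K_4 on S has C(4, 2) = 6 edges. P[all 6 edges red] = (1/2)^6, and likewise for blue, so P[monochromatic] = 2·(1/2)^6 = 2^{1 − 6} = 1/32.
Summing: E[X] = C(33, 4) · 2^{1 − 6} = 40920 · 1/32 = 5115/4.
Numerically: E[X] ≈ 1278.750.

E[X] = C(33,4)·2^(1−C(4,2)) = 5115/4 ≈ 1278.750.


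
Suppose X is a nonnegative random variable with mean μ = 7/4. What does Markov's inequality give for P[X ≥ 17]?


μ = E[X] = 7/4, a = 17.
Markov: P[X ≥ 17] ≤ μ/a = (7/4)/17 = 7/68.
Numerically: ≈ 0.102941.
(Since a = 17 > μ = 1.750000, the bound 7/68 is < 1 and informative.)

P[X ≥ 17] ≤ 7/68 ≈ 0.102941.


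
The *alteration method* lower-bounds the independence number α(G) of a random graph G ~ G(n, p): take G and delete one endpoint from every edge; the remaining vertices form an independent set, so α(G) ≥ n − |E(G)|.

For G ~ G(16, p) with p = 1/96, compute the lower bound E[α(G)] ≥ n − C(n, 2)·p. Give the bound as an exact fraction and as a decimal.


E[|E(G)|] = C(16, 2)·p = 120 · (1/96) = 5/4.
E[α(G)] ≥ n − E[|E(G)|] = 16 − 5/4 = 59/4.
Numerically: ≈ 14.750.
(This is only a lower bound; the true E[α(G)] may be larger.)

E[α(G)] ≥ 59/4 ≈ 14.750.


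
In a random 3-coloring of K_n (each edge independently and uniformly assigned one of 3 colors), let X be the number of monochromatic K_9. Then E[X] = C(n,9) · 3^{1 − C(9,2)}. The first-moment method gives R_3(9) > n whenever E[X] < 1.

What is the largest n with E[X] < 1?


We need C(n, 9) · 3^{1 − 36} < 1, i.e. C(n, 9) < 3^{36 − 1} = 50031545098999707.
Check values of n near the boundary:
  n = 298: C(298, 9) = 45207677551849890; 45207677551849890 < 50031545098999707? YES
  n = 299: C(299, 9) = 46610674441390059; 46610674441390059 < 50031545098999707? YES
  n = 300: C(300, 9) = 48052241692154700; 48052241692154700 < 50031545098999707? YES
  n = 301: C(301, 9) = 49533303936090975; 49533303936090975 < 50031545098999707? YES
  n = 302: C(302, 9) = 51054804739588650; 51054804739588650 < 50031545098999707? NO
  n = 303: C(303, 9) = 52617706925494425; 52617706925494425 < 50031545098999707? NO
The largest n with C(n, 9) < 50031545098999707 is n = 301 (where E[X] = 16511101312030325/16677181699666569 ≈ 0.9900415). Hence R_3(9) > 301, i.e. R_3(9) ≥ 302.

Largest n = 301; hence R_3(9) > 301.


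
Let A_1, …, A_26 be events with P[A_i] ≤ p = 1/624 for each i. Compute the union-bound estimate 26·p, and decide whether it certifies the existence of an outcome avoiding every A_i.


Union bound: P[∪_{i=1}^{26} A_i] ≤ Σ_i P[A_i] ≤ 26·p = 26·(1/624) = 1/24.
Numerically: 1/24 ≈ 0.041667.
Is 1/24 < 1? YES.
Since P[∪ A_i] ≤ 1/24 < 1, the complement has P[∩ A_i^c] ≥ 1 − 1/24 = 23/24 > 0, so some outcome avoids every A_i.

26·p = 1/24 ≈ 0.041667; existence CERTIFIED by the union bound.


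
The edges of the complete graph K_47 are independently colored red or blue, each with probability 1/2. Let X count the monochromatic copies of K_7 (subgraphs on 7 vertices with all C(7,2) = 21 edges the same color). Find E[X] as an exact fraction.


Let X = Σ_S X_S over the C(47, 7) = 62891499 subsets S of size 7, where X_S = 1 if the K_7 on S is monochromatic.
For a fixed S, the K_7 on S has C(7, 2) = 21 edges. P[all 21 edges red] = (1/2)^21, and likewise for blue, so P[monochromatic] = 2·(1/2)^21 = 2^{1 − 21} = 1/1048576.
Summing: E[X] = C(47, 7) · 2^{1 − 21} = 62891499 · 1/1048576 = 62891499/1048576.
Numerically: E[X] ≈ 59.978007.

E[X] = C(47,7)·2^(1−C(7,2)) = 62891499/1048576 ≈ 59.978007.


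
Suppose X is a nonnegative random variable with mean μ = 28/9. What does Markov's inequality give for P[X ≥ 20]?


μ = E[X] = 28/9, a = 20.
Markov: P[X ≥ 20] ≤ μ/a = (28/9)/20 = 7/45.
Numerically: ≈ 0.15556.
(Since a = 20 > μ = 3.11111, the bound 7/45 is < 1 and informative.)

P[X ≥ 20] ≤ 7/45 ≈ 0.15556.


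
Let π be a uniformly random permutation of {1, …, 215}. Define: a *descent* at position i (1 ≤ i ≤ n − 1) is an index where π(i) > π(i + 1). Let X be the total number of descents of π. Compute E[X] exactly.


Write X = Σ X_I over i = 1, …, 214, with X_I the indicator of one descent.
There are 214 indicators.
For each fixed i, the pair (π(i), π(i+1)) is a uniformly random ordered pair of distinct values from {1, …, 215}; by symmetry P[π(i) > π(i+1)] = 1/2.
By linearity: E[X] = 214 · (1/2) = (215 − 1) · (1/2) = 107 ≈ 107.000.

E[X] = 107 = 107.000.


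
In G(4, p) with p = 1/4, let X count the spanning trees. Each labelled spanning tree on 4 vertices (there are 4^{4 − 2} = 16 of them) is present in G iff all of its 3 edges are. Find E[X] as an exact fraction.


K_4 has 4^{4 − 2} = 16 labelled spanning trees.
For each such spanning tree H, let X_H = 1 if all 3 edges of H are present in G. Then P[X_H = 1] = p^{3} = (1/4)^{3} = 1/64.
Summing the indicators: E[X] = Σ_H E[X_H] = 16 · p^{3} = 16 · 1/64 = 1/4.
Numerically: E[X] ≈ 0.25.

E[X] = 16 · (1/4)^{3} = 1/4 ≈ 0.25.


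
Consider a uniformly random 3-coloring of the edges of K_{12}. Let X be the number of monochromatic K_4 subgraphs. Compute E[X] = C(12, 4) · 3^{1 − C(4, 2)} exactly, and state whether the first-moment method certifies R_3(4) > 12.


E[X] = C(12, 4) · 3^{1 − 6} = 495 · 3^{−5} = 495/243.
As a reduced fraction: E[X] = 55/27 ≈ 2.0370370.
Is E[X] < 1? NO.
Since E[X] ≥ 1, the first-moment bound is inconclusive at n = 12; it does NOT by itself certify R_3(4) > 12.

E[X] = 55/27 ≈ 2.0370370; E[X] ≥ 1; first-moment method inconclusive here.


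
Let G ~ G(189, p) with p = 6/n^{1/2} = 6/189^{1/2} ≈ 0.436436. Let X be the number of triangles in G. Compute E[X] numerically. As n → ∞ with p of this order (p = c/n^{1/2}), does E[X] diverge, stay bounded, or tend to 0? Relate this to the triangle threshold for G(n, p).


Number of potential triangles: C(189, 3) = 1107414.
Each occurs with probability p³ ≈ (0.436436)³ ≈ 8.31306249e-02.
By linearity: E[X] = C(189, 3)·p³ ≈ 1107414 · 8.31306249e-02 ≈ 92060.017790.
Since α = 1/2 < 1, p = c/n^{1/2} ≫ 1/n is above the triangle threshold p ~ 1/n. Asymptotically E[X] ~ (c³/6)·n^{3(1−α)} = (6³/6)·n^{1.5} → ∞; triangles are abundant w.h.p.

E[X] ≈ 92060.017790; in regime p = Θ(1/n^{1/2}) E[X] diverges (above the triangle threshold p ~ 1/n).


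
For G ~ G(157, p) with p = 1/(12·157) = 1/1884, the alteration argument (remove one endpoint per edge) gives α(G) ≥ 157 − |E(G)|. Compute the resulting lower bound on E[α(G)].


E[|E(G)|] = C(157, 2)·p = 12246 · (1/1884) = 13/2.
E[α(G)] ≥ n − E[|E(G)|] = 157 − 13/2 = 301/2.
Numerically: ≈ 150.50000.
(This is only a lower bound; the true E[α(G)] may be larger.)

E[α(G)] ≥ 301/2 ≈ 150.50000.


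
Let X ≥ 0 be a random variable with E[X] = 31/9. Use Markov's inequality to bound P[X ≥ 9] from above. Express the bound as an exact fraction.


μ = E[X] = 31/9, a = 9.
Markov: P[X ≥ 9] ≤ μ/a = (31/9)/9 = 31/81.
Numerically: ≈ 0.38272.
(Since a = 9 > μ = 3.44444, the bound 31/81 is < 1 and informative.)

P[X ≥ 9] ≤ 31/81 ≈ 0.38272.


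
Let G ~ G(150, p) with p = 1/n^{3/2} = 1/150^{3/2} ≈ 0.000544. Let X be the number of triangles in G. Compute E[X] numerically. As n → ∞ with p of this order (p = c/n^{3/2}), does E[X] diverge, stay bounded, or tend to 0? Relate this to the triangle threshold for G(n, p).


Number of potential triangles: C(150, 3) = 551300.
Each occurs with probability p³ ≈ (0.000544)³ ≈ 1.61283e-10.
By linearity: E[X] = C(150, 3)·p³ ≈ 551300 · 1.61283e-10 ≈ 0.000.
Since α = 3/2 > 1, p = c/n^{3/2} = o(1/n) is below the triangle threshold p ~ 1/n. Asymptotically E[X] ~ (c³/6)·n^{3(1−α)} = (1³/6)·n^{-1.5} → 0, so by Markov's inequality G has no triangles w.h.p.

E[X] ≈ 0.000; in regime p = Θ(1/n^{3/2}) E[X] tends to 0 (below the triangle threshold p ~ 1/n).


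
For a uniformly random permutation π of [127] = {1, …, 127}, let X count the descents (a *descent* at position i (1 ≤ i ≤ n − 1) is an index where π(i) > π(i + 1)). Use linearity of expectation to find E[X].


Write X = Σ X_I over i = 1, …, 126, with X_I the indicator of one descent.
There are 126 indicators.
For each fixed i, the pair (π(i), π(i+1)) is a uniformly random ordered pair of distinct values from {1, …, 127}; by symmetry P[π(i) > π(i+1)] = 1/2.
By linearity: E[X] = 126 · (1/2) = (127 − 1) · (1/2) = 63 ≈ 63.000.

E[X] = 63 = 63.000.


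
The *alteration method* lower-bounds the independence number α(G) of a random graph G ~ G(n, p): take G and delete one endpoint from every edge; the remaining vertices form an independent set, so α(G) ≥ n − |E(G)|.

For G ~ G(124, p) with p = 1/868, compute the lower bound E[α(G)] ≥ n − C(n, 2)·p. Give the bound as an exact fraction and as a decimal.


E[|E(G)|] = C(124, 2)·p = 7626 · (1/868) = 123/14.
E[α(G)] ≥ n − E[|E(G)|] = 124 − 123/14 = 1613/14.
Numerically: ≈ 115.2143.
(This is only a lower bound; the true E[α(G)] may be larger.)

E[α(G)] ≥ 1613/14 ≈ 115.2143.


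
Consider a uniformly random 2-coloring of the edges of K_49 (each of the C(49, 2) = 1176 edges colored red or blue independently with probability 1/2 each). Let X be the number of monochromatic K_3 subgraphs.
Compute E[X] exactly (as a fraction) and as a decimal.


Let X = Σ_S X_S over the C(49, 3) = 18424 subsets S of size 3, where X_S = 1 if the K_3 on S is monochromatic.
For a fixed S, the K_3 on S has C(3, 2) = 3 edges. P[all 3 edges red] = (1/2)^3, and likewise for blue, so P[monochromatic] = 2·(1/2)^3 = 2^{1 − 3} = 1/4.
By linearity of expectation: E[X] = C(49, 3) · 2^{1 − 3} = 18424 · 1/4 = 4606.
Numerically: E[X] ≈ 4606.000000.

E[X] = C(49,3)·2^(1−C(3,2)) = 4606 ≈ 4606.000000.


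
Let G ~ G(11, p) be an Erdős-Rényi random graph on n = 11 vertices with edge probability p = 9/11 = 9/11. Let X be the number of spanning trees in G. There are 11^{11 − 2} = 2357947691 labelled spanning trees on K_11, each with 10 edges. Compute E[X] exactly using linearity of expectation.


K_11 has 11^{11 − 2} = 2357947691 labelled spanning trees.
For each such spanning tree H, let X_H = 1 if all 10 edges of H are present in G. Then P[X_H = 1] = p^{10} = (9/11)^{10} = 3486784401/25937424601.
By linearity: E[X] = Σ_H E[X_H] = 2357947691 · p^{10} = 2357947691 · 3486784401/25937424601 = 3486784401/11.
Numerically: E[X] ≈ 3.17e+08.

E[X] = 2357947691 · (9/11)^{10} = 3486784401/11 ≈ 3.17e+08.


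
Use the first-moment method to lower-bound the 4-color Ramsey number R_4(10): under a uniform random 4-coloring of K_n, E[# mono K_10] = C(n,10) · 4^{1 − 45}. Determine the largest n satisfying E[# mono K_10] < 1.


We need C(n, 10) · 4^{1 − 45} < 1, i.e. C(n, 10) < 4^{45 − 1} = 309485009821345068724781056.
Check values of n near the boundary:
  n = 2017: C(2017, 10) = 300324964434452596180990448; 300324964434452596180990448 < 309485009821345068724781056? YES
  n = 2018: C(2018, 10) = 301820606687612220663963508; 301820606687612220663963508 < 309485009821345068724781056? YES
  n = 2019: C(2019, 10) = 303322949179835278009229628; 303322949179835278009229628 < 309485009821345068724781056? YES
  n = 2020: C(2020, 10) = 304832018578739931133653656; 304832018578739931133653656 < 309485009821345068724781056? YES
  n = 2021: C(2021, 10) = 306347841644770462864800616; 306347841644770462864800616 < 309485009821345068724781056? YES
  n = 2022: C(2022, 10) = 307870445231474093395937796; 307870445231474093395937796 < 309485009821345068724781056? YES
  n = 2023: C(2023, 10) = 309399856285778485315440716; 309399856285778485315440716 < 309485009821345068724781056? YES
  n = 2024: C(2024, 10) = 310936101848269937576192656; 310936101848269937576192656 < 309485009821345068724781056? NO
  n = 2025: C(2025, 10) = 312479209053472269772600560; 312479209053472269772600560 < 309485009821345068724781056? NO
The largest n with C(n, 10) < 309485009821345068724781056 is n = 2023 (where E[X] = 77349964071444621328860179/77371252455336267181195264 ≈ 0.99972). Hence R_4(10) > 2023, i.e. R_4(10) ≥ 2024.

Largest n = 2023; hence R_4(10) > 2023.


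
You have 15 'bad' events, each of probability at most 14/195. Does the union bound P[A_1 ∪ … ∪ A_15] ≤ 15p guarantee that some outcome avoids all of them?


Union bound: P[∪_{i=1}^{15} A_i] ≤ Σ_i P[A_i] ≤ 15·p = 15·(14/195) = 14/13.
Numerically: 14/13 ≈ 1.0769231.
Is 14/13 < 1? NO.
Since the bound 14/13 is ≥ 1, the union bound is uninformative here; it does NOT by itself certify existence.

15·p = 14/13 ≈ 1.0769231; existence NOT certified by the union bound.


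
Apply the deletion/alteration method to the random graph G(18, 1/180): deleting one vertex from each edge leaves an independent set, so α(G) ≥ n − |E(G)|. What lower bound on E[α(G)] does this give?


E[|E(G)|] = C(18, 2)·p = 153 · (1/180) = 17/20.
E[α(G)] ≥ n − E[|E(G)|] = 18 − 17/20 = 343/20.
Numerically: ≈ 17.1500.
(This is only a lower bound; the true E[α(G)] may be larger.)

E[α(G)] ≥ 343/20 ≈ 17.1500.


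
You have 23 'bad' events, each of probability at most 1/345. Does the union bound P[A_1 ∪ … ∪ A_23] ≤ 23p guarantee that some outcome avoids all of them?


Union bound: P[∪_{i=1}^{23} A_i] ≤ Σ_i P[A_i] ≤ 23·p = 23·(1/345) = 1/15.
Numerically: 1/15 ≈ 0.066667.
Is 1/15 < 1? YES.
Since P[∪ A_i] ≤ 1/15 < 1, the complement has P[∩ A_i^c] ≥ 1 − 1/15 = 14/15 > 0, so some outcome avoids every A_i.

23·p = 1/15 ≈ 0.066667; existence CERTIFIED by the union bound.


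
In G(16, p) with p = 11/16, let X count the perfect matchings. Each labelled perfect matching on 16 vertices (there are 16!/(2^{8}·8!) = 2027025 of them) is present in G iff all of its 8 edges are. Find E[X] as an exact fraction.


K_16 has 16!/(2^{8}·8!) = 2027025 labelled perfect matchings.
For each such perfect matching H, let X_H = 1 if all 8 edges of H are present in G. Then P[X_H = 1] = p^{8} = (11/16)^{8} = 214358881/4294967296.
By linearity of expectation: E[X] = Σ_H E[X_H] = 2027025 · p^{8} = 2027025 · 214358881/4294967296 = 434510810759025/4294967296.
Numerically: E[X] ≈ 1.012e+05.

E[X] = 2027025 · (11/16)^{8} = 434510810759025/4294967296 ≈ 1.012e+05.


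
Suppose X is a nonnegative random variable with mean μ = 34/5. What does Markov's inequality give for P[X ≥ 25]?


μ = E[X] = 34/5, a = 25.
Markov: P[X ≥ 25] ≤ μ/a = (34/5)/25 = 34/125.
Numerically: ≈ 0.2720.
(Since a = 25 > μ = 6.8000, the bound 34/125 is < 1 and informative.)

P[X ≥ 25] ≤ 34/125 ≈ 0.2720.


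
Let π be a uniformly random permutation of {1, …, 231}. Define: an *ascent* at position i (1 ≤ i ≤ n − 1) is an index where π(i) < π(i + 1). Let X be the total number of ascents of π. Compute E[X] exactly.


Write X = Σ X_I over i = 1, …, 230, with X_I the indicator of one ascent.
There are 230 indicators.
For each fixed i, the pair (π(i), π(i+1)) is a uniformly random ordered pair of distinct values from {1, …, 231}; by symmetry P[π(i) < π(i+1)] = 1/2.
By linearity: E[X] = 230 · (1/2) = (231 − 1) · (1/2) = 115 ≈ 115.000.

E[X] = 115 = 115.000.


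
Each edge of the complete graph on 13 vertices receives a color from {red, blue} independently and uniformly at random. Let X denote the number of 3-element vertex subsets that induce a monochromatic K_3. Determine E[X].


Let X = Σ_S X_S over the C(13, 3) = 286 subsets S of size 3, where X_S = 1 if the K_3 on S is monochromatic.
For a fixed S, the K_3 on S has C(3, 2) = 3 edges. P[all 3 edges red] = (1/2)^3, and likewise for blue, so P[monochromatic] = 2·(1/2)^3 = 2^{1 − 3} = 1/4.
By linearity of expectation: E[X] = C(13, 3) · 2^{1 − 3} = 286 · 1/4 = 143/2.
Numerically: E[X] ≈ 71.500.

E[X] = C(13,3)·2^(1−C(3,2)) = 143/2 ≈ 71.500.


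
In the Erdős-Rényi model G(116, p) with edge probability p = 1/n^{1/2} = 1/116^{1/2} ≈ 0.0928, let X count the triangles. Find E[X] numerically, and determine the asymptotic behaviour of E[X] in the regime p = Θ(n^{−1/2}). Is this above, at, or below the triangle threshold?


Number of potential triangles: C(116, 3) = 253460.
Each occurs with probability p³ ≈ (0.0928)³ ≈ 8.00411e-04.
By linearity: E[X] = C(116, 3)·p³ ≈ 253460 · 8.00411e-04 ≈ 202.872.
Since α = 1/2 < 1, p = c/n^{1/2} ≫ 1/n is above the triangle threshold p ~ 1/n. Asymptotically E[X] ~ (c³/6)·n^{3(1−α)} = (1³/6)·n^{1.5} → ∞; triangles are abundant w.h.p.

E[X] ≈ 202.872; in regime p = Θ(1/n^{1/2}) E[X] diverges (above the triangle threshold p ~ 1/n).


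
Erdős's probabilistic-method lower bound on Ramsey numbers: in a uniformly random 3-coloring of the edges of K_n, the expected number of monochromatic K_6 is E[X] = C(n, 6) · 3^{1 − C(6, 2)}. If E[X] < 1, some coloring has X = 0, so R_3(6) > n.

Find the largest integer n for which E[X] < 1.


We need C(n, 6) · 3^{1 − 15} < 1, i.e. C(n, 6) < 3^{15 − 1} = 4782969.
Check values of n near the boundary:
  n = 36: C(36, 6) = 1947792; 1947792 < 4782969? YES
  n = 37: C(37, 6) = 2324784; 2324784 < 4782969? YES
  n = 38: C(38, 6) = 2760681; 2760681 < 4782969? YES
  n = 39: C(39, 6) = 3262623; 3262623 < 4782969? YES
  n = 40: C(40, 6) = 3838380; 3838380 < 4782969? YES
  n = 41: C(41, 6) = 4496388; 4496388 < 4782969? YES
  n = 42: C(42, 6) = 5245786; 5245786 < 4782969? NO
  n = 43: C(43, 6) = 6096454; 6096454 < 4782969? NO
The largest n with C(n, 6) < 4782969 is n = 41 (where E[X] = 1498796/1594323 ≈ 0.9401). Hence R_3(6) > 41, i.e. R_3(6) ≥ 42.

Largest n = 41; hence R_3(6) > 41.


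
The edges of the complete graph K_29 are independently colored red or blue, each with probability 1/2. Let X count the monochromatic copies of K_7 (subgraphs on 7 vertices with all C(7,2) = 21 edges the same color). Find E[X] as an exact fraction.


Let X = Σ_S X_S over the C(29, 7) = 1560780 subsets S of size 7, where X_S = 1 if the K_7 on S is monochromatic.
For a fixed S, the K_7 on S has C(7, 2) = 21 edges. P[all 21 edges red] = (1/2)^21, and likewise for blue, so P[monochromatic] = 2·(1/2)^21 = 2^{1 − 21} = 1/1048576.
By linearity of expectation: E[X] = C(29, 7) · 2^{1 − 21} = 1560780 · 1/1048576 = 390195/262144.
Numerically: E[X] ≈ 1.48848.

E[X] = C(29,7)·2^(1−C(7,2)) = 390195/262144 ≈ 1.48848.


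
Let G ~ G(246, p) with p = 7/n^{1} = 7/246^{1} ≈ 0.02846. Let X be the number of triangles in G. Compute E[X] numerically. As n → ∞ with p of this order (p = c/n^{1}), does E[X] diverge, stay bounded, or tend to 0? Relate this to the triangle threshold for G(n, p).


Number of potential triangles: C(246, 3) = 2450980.
Each occurs with probability p³ ≈ (0.02846)³ ≈ 2.304034e-05.
By linearity: E[X] = C(246, 3)·p³ ≈ 2450980 · 2.304034e-05 ≈ 56.4714.
Here α = 1, so p = 7/n is exactly at the triangle threshold p ~ 1/n. Asymptotically E[X] → c³/6 = 7³/6 = 343/6 ≈ 57.1667, a bounded constant. In this regime the triangle count is asymptotically Poisson(c³/6).

E[X] ≈ 56.4714; in regime p = Θ(1/n^{1}) E[X] stays bounded (at the triangle threshold p ~ 1/n).
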